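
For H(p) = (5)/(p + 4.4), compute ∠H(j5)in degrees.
Substitute p = j*5: H(j5) = 0.495942 - 0.563571j.
∠H(j5) = atan2(Im, Re) = atan2(-0.563571, 0.495942) = -48.65°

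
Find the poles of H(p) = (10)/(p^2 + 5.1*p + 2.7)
Set denominator = 0: p^2 + 5.1*p + 2.7 = (p + 0.6)(p + 4.5) = 0 → Poles: -0.6, -4.5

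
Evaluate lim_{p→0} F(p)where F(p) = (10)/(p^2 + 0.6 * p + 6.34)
DC gain = F(0) = num(0)/den(0) = 10/6.34 = 1.577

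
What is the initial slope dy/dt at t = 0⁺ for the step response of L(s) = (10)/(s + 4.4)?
IVT: y'(0⁺) = lim_{s→∞} s²·Y(s) = lim_{s→∞} s·L(s).
deg(num) = 0, deg(den) = 1, relative degree = 1, so s·L(s) → (leading num)/(leading den) = 10/1 = 10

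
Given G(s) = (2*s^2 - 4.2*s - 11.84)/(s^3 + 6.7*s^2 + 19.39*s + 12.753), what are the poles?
Set denominator = 0: s^3 + 6.7*s^2 + 19.39*s + 12.753 = (s + 0.9)(s^2 + 5.8*s + 14.17) = 0 → Poles: -0.9, -2.9 + 2.4j, -2.9 - 2.4j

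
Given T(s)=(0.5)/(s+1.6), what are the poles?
Set denominator = 0: s + 1.6 = 0 → Poles: -1.6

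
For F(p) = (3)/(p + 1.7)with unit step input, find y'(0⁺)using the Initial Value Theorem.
IVT: y'(0⁺) = lim_{p→∞} p²·Y(p) = lim_{p→∞} p·F(p).
deg(num) = 0, deg(den) = 1, relative degree = 1, so p·F(p) → (leading num)/(leading den) = 3/1 = 3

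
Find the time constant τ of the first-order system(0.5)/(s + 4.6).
First-order system: τ = -1/pole. Pole = -4.6. τ = -1/(-4.6) = 0.2174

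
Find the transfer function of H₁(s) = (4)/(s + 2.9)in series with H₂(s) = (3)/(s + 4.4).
Series: H = H₁ · H₂ = (n₁·n₂)/(d₁·d₂).
Num: n₁·n₂ = 12. Den: d₁·d₂ = s^2 + 7.3*s + 12.76.
H(s) = (12)/(s^2 + 7.3*s + 12.76)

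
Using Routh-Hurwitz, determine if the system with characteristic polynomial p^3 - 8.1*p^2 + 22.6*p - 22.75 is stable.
Routh array:
p^3: [1, 22.6]; p^2: [-8.1, -22.75]; p^1: [19.7914]; p^0: [-22.75]
First column: [1, -8.1, 19.7914, -22.75]. Sign changes = 3.
No, unstable (3 RHP root(s))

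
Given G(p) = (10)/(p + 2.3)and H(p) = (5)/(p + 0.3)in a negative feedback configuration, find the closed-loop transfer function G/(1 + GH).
Closed-loop T = G/(1+GH).
Numerator: G_num * H_den = 10*p + 3.
Denominator: G_den * H_den + G_num * H_num = (p^2 + 2.6*p + 0.69) + (50) = p^2 + 2.6*p + 50.69.
T(p) = (10*p + 3)/(p^2 + 2.6*p + 50.69)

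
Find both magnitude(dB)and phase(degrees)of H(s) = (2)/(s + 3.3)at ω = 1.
Substitute s = j*1: H(j1) = 0.555088 - 0.168209j.
|H| = 20*log₁₀(sqrt(Re²+Im²)) = -4.73 dB.
∠H = atan2(Im, Re) = -16.86°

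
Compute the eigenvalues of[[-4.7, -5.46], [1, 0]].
Eigenvalues solve det(λI - A) = 0.
Characteristic polynomial: λ^2 + 4.7*λ + 5.46 = 0.
Factor: (λ + 2.1)(λ + 2.6) = 0.
Roots: -2.1, -2.6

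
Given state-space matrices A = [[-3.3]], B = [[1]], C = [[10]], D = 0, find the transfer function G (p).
G(p) = C(pI - A)⁻¹B + D.
Characteristic polynomial det(pI - A) = p + 3.3.
Numerator from C·adj(pI-A)·B + D·det(pI-A) = 10.
G(p) = (10)/(p + 3.3)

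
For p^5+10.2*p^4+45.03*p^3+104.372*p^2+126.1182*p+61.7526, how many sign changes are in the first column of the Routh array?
Routh array:
p^5: [1, 45.03, 126.1182]; p^4: [10.2, 104.372, 61.7526]; p^3: [34.7975, 120.064]; p^2: [69.1782, 61.7526]; p^1: [89.0018]; p^0: [61.7526]
First column: [1, 10.2, 34.7975, 69.1782, 89.0018, 61.7526]. Sign changes = 0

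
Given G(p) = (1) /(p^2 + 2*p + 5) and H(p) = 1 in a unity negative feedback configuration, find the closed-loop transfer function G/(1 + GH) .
Closed-loop T = G/(1+GH).
Numerator: G_num * H_den = 1.
Denominator: G_den * H_den + G_num * H_num = (p^2 + 2*p + 5) + (1) = p^2 + 2*p + 6.
T(p) = (1)/(p^2 + 2*p + 6)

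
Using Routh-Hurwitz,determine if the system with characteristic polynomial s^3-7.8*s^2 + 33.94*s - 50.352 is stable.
Routh array:
s^3: [1, 33.94]; s^2: [-7.8, -50.352]; s^1: [27.4846]; s^0: [-50.352]
First column: [1, -7.8, 27.4846, -50.352]. Sign changes = 3.
No, unstable (3 RHP root(s))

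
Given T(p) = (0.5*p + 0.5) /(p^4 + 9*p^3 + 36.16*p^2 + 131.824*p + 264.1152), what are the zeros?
Set numerator = 0: 0.5*p + 0.5 = 0 → Zeros: -1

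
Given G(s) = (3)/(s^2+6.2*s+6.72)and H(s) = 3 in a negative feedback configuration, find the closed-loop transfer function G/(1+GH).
Closed-loop T = G/(1+GH).
Numerator: G_num * H_den = 3.
Denominator: G_den * H_den + G_num * H_num = (s^2 + 6.2*s + 6.72) + (9) = s^2 + 6.2*s + 15.72.
T(s) = (3)/(s^2 + 6.2*s + 15.72)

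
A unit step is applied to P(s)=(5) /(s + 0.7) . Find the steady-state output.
FVT: lim_{t→∞} y(t) = lim_{s→0} s*Y(s) where Y(s) = P(s)/s.
= lim_{s→0} P(s) = P(0) = num(0)/den(0) = 5/0.7 = 7.143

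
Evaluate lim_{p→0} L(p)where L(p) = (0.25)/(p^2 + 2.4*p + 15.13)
DC gain = L(0) = num(0)/den(0) = 0.25/15.13 = 0.01652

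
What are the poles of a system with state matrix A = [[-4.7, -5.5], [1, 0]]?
Eigenvalues solve det(λI - A) = 0.
Characteristic polynomial: λ^2 + 4.7*λ + 5.5 = 0.
Factor: (λ + 2.5)(λ + 2.2) = 0.
Roots: -2.2, -2.5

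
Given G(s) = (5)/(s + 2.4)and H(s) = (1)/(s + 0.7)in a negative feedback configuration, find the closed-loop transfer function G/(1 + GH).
Closed-loop T = G/(1+GH).
Numerator: G_num * H_den = 5*s + 3.5.
Denominator: G_den * H_den + G_num * H_num = (s^2 + 3.1*s + 1.68) + (5) = s^2 + 3.1*s + 6.68.
T(s) = (5*s + 3.5)/(s^2 + 3.1*s + 6.68)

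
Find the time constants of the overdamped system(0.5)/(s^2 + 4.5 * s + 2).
Overdamped: real poles at -0.5, -4. τ = -1/pole → τ₁ = 2, τ₂ = 0.25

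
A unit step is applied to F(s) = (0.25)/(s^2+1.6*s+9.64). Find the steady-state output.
FVT: lim_{t→∞} y(t) = lim_{s→0} s*Y(s) where Y(s) = F(s)/s.
= lim_{s→0} F(s) = F(0) = num(0)/den(0) = 0.25/9.64 = 0.02593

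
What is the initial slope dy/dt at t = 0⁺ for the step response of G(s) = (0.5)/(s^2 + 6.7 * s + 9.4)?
IVT: y'(0⁺) = lim_{s→∞} s²·Y(s) = lim_{s→∞} s·G(s).
deg(num) = 0, deg(den) = 2, relative degree = 2 ≥ 2, so s·G(s) → 0. Initial slope = 0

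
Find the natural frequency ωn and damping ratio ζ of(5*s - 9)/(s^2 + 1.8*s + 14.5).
Underdamped: complex pole -0.9 + 3.7j. ωn = |pole| = 3.808, ζ = -Re(pole)/ωn = 0.2364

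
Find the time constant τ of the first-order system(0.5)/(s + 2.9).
First-order system: τ = -1/pole. Pole = -2.9. τ = -1/(-2.9) = 0.3448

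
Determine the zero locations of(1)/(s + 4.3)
Numerator is a nonzero constant (1) → Zeros: none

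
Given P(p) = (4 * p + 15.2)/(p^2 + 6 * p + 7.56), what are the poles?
Set denominator = 0: p^2 + 6*p + 7.56 = (p + 1.8)(p + 4.2) = 0 → Poles: -1.8, -4.2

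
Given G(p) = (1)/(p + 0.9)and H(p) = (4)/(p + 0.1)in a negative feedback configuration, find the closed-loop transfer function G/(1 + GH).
Closed-loop T = G/(1+GH).
Numerator: G_num * H_den = p + 0.1.
Denominator: G_den * H_den + G_num * H_num = (p^2 + p + 0.09) + (4) = p^2 + p + 4.09.
T(p) = (p + 0.1)/(p^2 + p + 4.09)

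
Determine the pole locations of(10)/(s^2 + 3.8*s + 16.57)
Set denominator = 0: s^2 + 3.8*s + 16.57 = 0 → Poles: -1.9 + 3.6j, -1.9 - 3.6j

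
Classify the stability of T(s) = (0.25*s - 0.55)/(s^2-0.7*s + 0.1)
Denominator: s^2 - 0.7*s + 0.1 = (s - 0.5)(s - 0.2). Poles: 0.2, 0.5. Unstable (2 pole(s) in RHP)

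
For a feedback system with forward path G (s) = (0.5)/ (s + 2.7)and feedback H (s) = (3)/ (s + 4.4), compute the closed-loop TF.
Closed-loop T = G/(1+GH).
Numerator: G_num * H_den = 0.5*s + 2.2.
Denominator: G_den * H_den + G_num * H_num = (s^2 + 7.1*s + 11.88) + (1.5) = s^2 + 7.1*s + 13.38.
T(s) = (0.5*s + 2.2)/(s^2 + 7.1*s + 13.38)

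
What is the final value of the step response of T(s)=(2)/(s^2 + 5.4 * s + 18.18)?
FVT: lim_{t→∞} y(t) = lim_{s→0} s*Y(s) where Y(s) = T(s)/s.
= lim_{s→0} T(s) = T(0) = num(0)/den(0) = 2/18.18 = 0.11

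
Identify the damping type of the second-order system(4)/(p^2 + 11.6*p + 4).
Standard form: ωn²/(p²+2ζωn·p+ωn²) gives ωn=2, ζ=2.9.
Overdamped (ζ = 2.9 > 1)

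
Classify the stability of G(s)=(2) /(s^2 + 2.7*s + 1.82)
Denominator: s^2 + 2.7*s + 1.82 = (s + 1.4)(s + 1.3). Poles: -1.3, -1.4. Stable (all poles in LHP)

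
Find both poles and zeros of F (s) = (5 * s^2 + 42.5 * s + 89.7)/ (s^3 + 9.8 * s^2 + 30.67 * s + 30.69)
Set denominator = 0: s^3 + 9.8*s^2 + 30.67*s + 30.69 = (s + 3.1)(s + 4.5)(s + 2.2) = 0 → Poles: -2.2, -3.1, -4.5
Set numerator = 0: 5*s^2 + 42.5*s + 89.7 = 5*(s + 3.9)(s + 4.6) = 0 → Zeros: -3.9, -4.6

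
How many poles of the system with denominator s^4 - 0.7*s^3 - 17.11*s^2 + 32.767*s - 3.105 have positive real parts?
s^4 - 0.7*s^3 - 17.11*s^2 + 32.767*s - 3.105 = (s - 0.1)(s + 4.6)(s - 2.7)(s - 2.5). Poles: -4.6, 0.1, 2.5, 2.7. RHP poles (Re>0): 3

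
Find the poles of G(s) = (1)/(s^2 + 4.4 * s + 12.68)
Set denominator = 0: s^2 + 4.4*s + 12.68 = 0 → Poles: -2.2 + 2.8j, -2.2 - 2.8j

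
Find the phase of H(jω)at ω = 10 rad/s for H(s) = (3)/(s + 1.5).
Substitute s = j*10: H(j10) = 0.0440098 - 0.293399j.
∠H(j10) = atan2(Im, Re) = atan2(-0.293399, 0.0440098) = -81.47°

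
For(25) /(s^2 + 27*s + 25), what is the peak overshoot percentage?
Standard form: ωn²/(s²+2ζωn·s+ωn²) → ωn = 5, ζ = 2.7.
ζ ≥ 1, so the response is non-oscillatory: peak overshoot = 0%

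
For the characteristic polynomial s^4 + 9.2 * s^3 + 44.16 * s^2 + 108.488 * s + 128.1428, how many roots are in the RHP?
s^4 + 9.2*s^3 + 44.16*s^2 + 108.488*s + 128.1428 = (s^2 + 4.2*s + 14.02)(s^2 + 5*s + 9.14). Poles: -2.1 + 3.1j, -2.1 - 3.1j, -2.5 + 1.7j, -2.5 - 1.7j. RHP poles (Re>0): 0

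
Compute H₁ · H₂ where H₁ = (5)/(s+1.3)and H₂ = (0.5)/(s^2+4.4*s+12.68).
Series: H = H₁ · H₂ = (n₁·n₂)/(d₁·d₂).
Num: n₁·n₂ = 2.5. Den: d₁·d₂ = s^3 + 5.7*s^2 + 18.4*s + 16.484.
H(s) = (2.5)/(s^3 + 5.7*s^2 + 18.4*s + 16.484)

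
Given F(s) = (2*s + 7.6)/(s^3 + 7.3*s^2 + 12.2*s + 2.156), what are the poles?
Set denominator = 0: s^3 + 7.3*s^2 + 12.2*s + 2.156 = (s + 2.2)(s + 0.2)(s + 4.9) = 0 → Poles: -0.2, -2.2, -4.9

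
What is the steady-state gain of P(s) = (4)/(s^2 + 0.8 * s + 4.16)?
DC gain = P(0) = num(0)/den(0) = 4/4.16 = 0.9615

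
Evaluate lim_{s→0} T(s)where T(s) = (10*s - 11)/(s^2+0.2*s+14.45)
DC gain = T(0) = num(0)/den(0) = -11/14.45 = -0.7612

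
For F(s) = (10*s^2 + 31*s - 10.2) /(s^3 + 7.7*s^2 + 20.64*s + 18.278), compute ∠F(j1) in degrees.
Substitute s = j*1: F(j1) = 0.794103 + 1.45621j.
∠F(j1) = atan2(Im, Re) = atan2(1.45621, 0.794103) = 61.40°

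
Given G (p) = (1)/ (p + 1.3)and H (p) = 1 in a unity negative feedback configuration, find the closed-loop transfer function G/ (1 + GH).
Closed-loop T = G/(1+GH).
Numerator: G_num * H_den = 1.
Denominator: G_den * H_den + G_num * H_num = (p + 1.3) + (1) = p + 2.3.
T(p) = (1)/(p + 2.3)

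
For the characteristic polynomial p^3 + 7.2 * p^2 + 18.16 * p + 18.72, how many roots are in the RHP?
p^3 + 7.2*p^2 + 18.16*p + 18.72 = (p + 3.6)(p^2 + 3.6*p + 5.2). Poles: -1.8 + 1.4j, -1.8 - 1.4j, -3.6. RHP poles (Re>0): 0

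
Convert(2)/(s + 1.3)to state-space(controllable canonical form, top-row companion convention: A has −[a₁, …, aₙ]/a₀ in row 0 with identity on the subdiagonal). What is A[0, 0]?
Reachable canonical form for den = s + 1.3: top row of A = -[a₁,a₂,...,aₙ]/a₀, ones on the subdiagonal, zeros elsewhere.
A = [[-1.3]].
A[0,0] = -1.3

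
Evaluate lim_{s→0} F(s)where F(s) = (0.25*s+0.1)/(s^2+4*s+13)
DC gain = F(0) = num(0)/den(0) = 0.1/13 = 0.007692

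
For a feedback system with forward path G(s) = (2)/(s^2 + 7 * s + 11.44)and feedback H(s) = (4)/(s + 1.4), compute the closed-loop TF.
Closed-loop T = G/(1+GH).
Numerator: G_num * H_den = 2*s + 2.8.
Denominator: G_den * H_den + G_num * H_num = (s^3 + 8.4*s^2 + 21.24*s + 16.016) + (8) = s^3 + 8.4*s^2 + 21.24*s + 24.016.
T(s) = (2*s + 2.8)/(s^3 + 8.4*s^2 + 21.24*s + 24.016)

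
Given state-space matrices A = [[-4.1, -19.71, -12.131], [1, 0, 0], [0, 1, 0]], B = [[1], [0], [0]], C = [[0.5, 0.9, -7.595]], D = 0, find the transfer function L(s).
L(s) = C(sI - A)⁻¹B + D.
Characteristic polynomial det(sI - A) = s^3 + 4.1*s^2 + 19.71*s + 12.131.
Numerator from C·adj(sI-A)·B + D·det(sI-A) = 0.5*s^2 + 0.9*s - 7.595.
L(s) = (0.5*s^2 + 0.9*s - 7.595)/(s^3 + 4.1*s^2 + 19.71*s + 12.131)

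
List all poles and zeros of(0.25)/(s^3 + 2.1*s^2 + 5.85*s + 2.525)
Set denominator = 0: s^3 + 2.1*s^2 + 5.85*s + 2.525 = (s + 0.5)(s^2 + 1.6*s + 5.05) = 0 → Poles: -0.5, -0.8 + 2.1j, -0.8 - 2.1j
Numerator is a nonzero constant (0.25) → Zeros: none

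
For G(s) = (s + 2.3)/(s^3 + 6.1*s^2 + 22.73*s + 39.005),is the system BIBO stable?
Denominator: s^3 + 6.1*s^2 + 22.73*s + 39.005 = (s + 2.9)(s^2 + 3.2*s + 13.45). Poles: -1.6 + 3.3j, -1.6 - 3.3j, -2.9. All Re(p)<0: Yes (stable)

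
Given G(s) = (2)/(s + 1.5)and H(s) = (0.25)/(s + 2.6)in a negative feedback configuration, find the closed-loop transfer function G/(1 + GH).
Closed-loop T = G/(1+GH).
Numerator: G_num * H_den = 2*s + 5.2.
Denominator: G_den * H_den + G_num * H_num = (s^2 + 4.1*s + 3.9) + (0.5) = s^2 + 4.1*s + 4.4.
T(s) = (2*s + 5.2)/(s^2 + 4.1*s + 4.4)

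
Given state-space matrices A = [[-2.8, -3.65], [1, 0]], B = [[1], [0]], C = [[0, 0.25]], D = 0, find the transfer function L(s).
L(s) = C(sI - A)⁻¹B + D.
Characteristic polynomial det(sI - A) = s^2 + 2.8*s + 3.65.
Numerator from C·adj(sI-A)·B + D·det(sI-A) = 0.25.
L(s) = (0.25)/(s^2 + 2.8*s + 3.65)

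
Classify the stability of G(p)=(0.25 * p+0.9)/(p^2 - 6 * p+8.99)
Denominator: p^2 - 6*p + 8.99 = (p - 2.9)(p - 3.1). Poles: 2.9, 3.1. Unstable (2 pole(s) in RHP)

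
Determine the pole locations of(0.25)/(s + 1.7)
Set denominator = 0: s + 1.7 = 0 → Poles: -1.7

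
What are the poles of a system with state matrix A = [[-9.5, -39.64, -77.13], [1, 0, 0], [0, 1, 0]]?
Eigenvalues solve det(λI - A) = 0.
Characteristic polynomial: λ^3 + 9.5*λ^2 + 39.64*λ + 77.13 = 0.
Factor: (λ + 4.5)(λ^2 + 5*λ + 17.14) = 0.
Roots: -2.5 + 3.3j, -2.5 - 3.3j, -4.5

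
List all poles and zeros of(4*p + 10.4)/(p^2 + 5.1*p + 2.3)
Set denominator = 0: p^2 + 5.1*p + 2.3 = (p + 4.6)(p + 0.5) = 0 → Poles: -0.5, -4.6
Set numerator = 0: 4*p + 10.4 = 0 → Zeros: -2.6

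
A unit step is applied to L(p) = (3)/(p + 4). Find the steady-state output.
FVT: lim_{t→∞} y(t) = lim_{p→0} p*Y(p) where Y(p) = L(p)/p.
= lim_{p→0} L(p) = L(0) = num(0)/den(0) = 3/4 = 0.75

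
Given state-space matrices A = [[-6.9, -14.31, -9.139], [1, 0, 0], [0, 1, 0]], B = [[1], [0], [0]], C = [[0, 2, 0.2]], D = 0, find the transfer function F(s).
F(s) = C(sI - A)⁻¹B + D.
Characteristic polynomial det(sI - A) = s^3 + 6.9*s^2 + 14.31*s + 9.139.
Numerator from C·adj(sI-A)·B + D·det(sI-A) = 2*s + 0.2.
F(s) = (2*s + 0.2)/(s^3 + 6.9*s^2 + 14.31*s + 9.139)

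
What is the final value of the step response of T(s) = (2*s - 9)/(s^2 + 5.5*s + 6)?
FVT: lim_{t→∞} y(t) = lim_{s→0} s*Y(s) where Y(s) = T(s)/s.
= lim_{s→0} T(s) = T(0) = num(0)/den(0) = -9/6 = -1.5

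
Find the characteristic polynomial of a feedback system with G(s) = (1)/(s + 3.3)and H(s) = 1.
Characteristic poly = G_den * H_den + G_num * H_num = (s + 3.3) + (1) = s + 4.3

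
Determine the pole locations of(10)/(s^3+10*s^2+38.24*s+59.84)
Set denominator = 0: s^3 + 10*s^2 + 38.24*s + 59.84 = (s + 4.4)(s^2 + 5.6*s + 13.6) = 0 → Poles: -2.8 + 2.4j, -2.8 - 2.4j, -4.4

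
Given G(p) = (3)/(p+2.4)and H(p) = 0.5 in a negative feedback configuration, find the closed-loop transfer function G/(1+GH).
Closed-loop T = G/(1+GH).
Numerator: G_num * H_den = 3.
Denominator: G_den * H_den + G_num * H_num = (p + 2.4) + (1.5) = p + 3.9.
T(p) = (3)/(p + 3.9)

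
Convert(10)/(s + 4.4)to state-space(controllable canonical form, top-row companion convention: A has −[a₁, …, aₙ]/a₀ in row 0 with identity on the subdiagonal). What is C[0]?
Reachable canonical form: C = numerator coefficients (right-aligned, zero-padded to length n).
num = 10, C = [[10]].
C[0] = 10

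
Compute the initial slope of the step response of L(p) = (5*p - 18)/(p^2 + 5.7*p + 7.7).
IVT: y'(0⁺) = lim_{p→∞} p²·Y(p) = lim_{p→∞} p·L(p).
deg(num) = 1, deg(den) = 2, relative degree = 1, so p·L(p) → (leading num)/(leading den) = 5/1 = 5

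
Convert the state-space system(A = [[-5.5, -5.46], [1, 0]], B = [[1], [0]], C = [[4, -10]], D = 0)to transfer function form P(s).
P(s) = C(sI - A)⁻¹B + D.
Characteristic polynomial det(sI - A) = s^2 + 5.5*s + 5.46.
Numerator from C·adj(sI-A)·B + D·det(sI-A) = 4*s - 10.
P(s) = (4*s - 10)/(s^2 + 5.5*s + 5.46)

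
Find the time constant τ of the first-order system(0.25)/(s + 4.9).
First-order system: τ = -1/pole. Pole = -4.9. τ = -1/(-4.9) = 0.2041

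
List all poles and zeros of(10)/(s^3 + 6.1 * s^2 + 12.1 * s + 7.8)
Set denominator = 0: s^3 + 6.1*s^2 + 12.1*s + 7.8 = (s + 2)(s + 2.6)(s + 1.5) = 0 → Poles: -1.5, -2, -2.6
Numerator is a nonzero constant (10) → Zeros: none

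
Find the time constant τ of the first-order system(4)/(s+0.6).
First-order system: τ = -1/pole. Pole = -0.6. τ = -1/(-0.6) = 1.667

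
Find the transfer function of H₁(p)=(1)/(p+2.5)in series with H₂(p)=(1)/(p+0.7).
Series: H = H₁ · H₂ = (n₁·n₂)/(d₁·d₂).
Num: n₁·n₂ = 1. Den: d₁·d₂ = p^2 + 3.2*p + 1.75.
H(p) = (1)/(p^2 + 3.2*p + 1.75)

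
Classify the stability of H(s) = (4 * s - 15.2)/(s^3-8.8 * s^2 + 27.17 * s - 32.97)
Denominator: s^3 - 8.8*s^2 + 27.17*s - 32.97 = (s - 4.2)(s^2 - 4.6*s + 7.85). Poles: 2.3 + 1.6j, 2.3 - 1.6j, 4.2. Unstable (3 pole(s) in RHP)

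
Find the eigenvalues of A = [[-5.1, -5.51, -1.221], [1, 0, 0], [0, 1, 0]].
Eigenvalues solve det(λI - A) = 0.
Characteristic polynomial: λ^3 + 5.1*λ^2 + 5.51*λ + 1.221 = 0.
Factor: (λ + 1.1)(λ + 0.3)(λ + 3.7) = 0.
Roots: -0.3, -1.1, -3.7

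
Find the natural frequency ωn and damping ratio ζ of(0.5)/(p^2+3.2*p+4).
Underdamped: complex pole -1.6 + 1.2j. ωn = |pole| = 2, ζ = -Re(pole)/ωn = 0.8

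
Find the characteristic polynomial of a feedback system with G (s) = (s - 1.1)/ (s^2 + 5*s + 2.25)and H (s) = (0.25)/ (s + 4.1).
Characteristic poly = G_den * H_den + G_num * H_num = (s^3 + 9.1*s^2 + 22.75*s + 9.225) + (0.25*s - 0.275) = s^3 + 9.1*s^2 + 23*s + 8.95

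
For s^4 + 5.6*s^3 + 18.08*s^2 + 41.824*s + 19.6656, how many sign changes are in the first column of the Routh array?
Routh array:
s^4: [1, 18.08, 19.6656]; s^3: [5.6, 41.824]; s^2: [10.6114, 19.6656]; s^1: [31.4458]; s^0: [19.6656]
First column: [1, 5.6, 10.6114, 31.4458, 19.6656]. Sign changes = 0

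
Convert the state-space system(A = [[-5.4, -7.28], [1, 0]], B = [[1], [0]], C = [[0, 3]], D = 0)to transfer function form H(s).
H(s) = C(sI - A)⁻¹B + D.
Characteristic polynomial det(sI - A) = s^2 + 5.4*s + 7.28.
Numerator from C·adj(sI-A)·B + D·det(sI-A) = 3.
H(s) = (3)/(s^2 + 5.4*s + 7.28)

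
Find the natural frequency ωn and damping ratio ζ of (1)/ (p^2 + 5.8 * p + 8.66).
Underdamped: complex pole -2.9 + 0.5j. ωn = |pole| = 2.943, ζ = -Re(pole)/ωn = 0.9855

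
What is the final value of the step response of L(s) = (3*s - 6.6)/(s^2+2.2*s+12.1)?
FVT: lim_{t→∞} y(t) = lim_{s→0} s*Y(s) where Y(s) = L(s)/s.
= lim_{s→0} L(s) = L(0) = num(0)/den(0) = -6.6/12.1 = -0.5455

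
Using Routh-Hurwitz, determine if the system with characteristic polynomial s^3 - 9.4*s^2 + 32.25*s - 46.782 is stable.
Routh array:
s^3: [1, 32.25]; s^2: [-9.4, -46.782]; s^1: [27.2732]; s^0: [-46.782]
First column: [1, -9.4, 27.2732, -46.782]. Sign changes = 3.
No, unstable (3 RHP root(s))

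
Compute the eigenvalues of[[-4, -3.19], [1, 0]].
Eigenvalues solve det(λI - A) = 0.
Characteristic polynomial: λ^2 + 4*λ + 3.19 = 0.
Factor: (λ + 1.1)(λ + 2.9) = 0.
Roots: -1.1, -2.9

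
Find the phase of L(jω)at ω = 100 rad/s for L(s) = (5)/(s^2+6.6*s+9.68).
Substitute s = j*100: L(j100) = -0.00049831 - 3.29203e-05j.
∠L(j100) = atan2(Im, Re) = atan2(-3.29203e-05, -0.00049831) = -176.22°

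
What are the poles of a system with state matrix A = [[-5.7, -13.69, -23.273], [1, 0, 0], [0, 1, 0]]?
Eigenvalues solve det(λI - A) = 0.
Characteristic polynomial: λ^3 + 5.7*λ^2 + 13.69*λ + 23.273 = 0.
Factor: (λ + 3.7)(λ^2 + 2*λ + 6.29) = 0.
Roots: -1 + 2.3j, -1 - 2.3j, -3.7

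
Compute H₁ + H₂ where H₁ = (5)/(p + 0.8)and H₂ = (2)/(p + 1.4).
Parallel: H = H₁ + H₂ = (n₁·d₂ + n₂·d₁)/(d₁·d₂).
n₁·d₂ = 5*p + 7. n₂·d₁ = 2*p + 1.6. Sum = 7*p + 8.6. d₁·d₂ = p^2 + 2.2*p + 1.12.
H(p) = (7*p + 8.6)/(p^2 + 2.2*p + 1.12)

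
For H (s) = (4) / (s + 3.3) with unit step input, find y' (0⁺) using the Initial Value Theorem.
IVT: y'(0⁺) = lim_{s→∞} s²·Y(s) = lim_{s→∞} s·H(s).
deg(num) = 0, deg(den) = 1, relative degree = 1, so s·H(s) → (leading num)/(leading den) = 4/1 = 4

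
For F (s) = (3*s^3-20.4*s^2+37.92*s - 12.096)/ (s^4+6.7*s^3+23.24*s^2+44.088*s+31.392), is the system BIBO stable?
Denominator: s^4 + 6.7*s^3 + 23.24*s^2 + 44.088*s + 31.392 = (s + 1.5)(s + 2.4)(s^2 + 2.8*s + 8.72). Poles: -1.4 + 2.6j, -1.4 - 2.6j, -1.5, -2.4. All Re(p)<0: Yes (stable)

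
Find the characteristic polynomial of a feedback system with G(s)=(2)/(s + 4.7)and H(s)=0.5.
Characteristic poly = G_den * H_den + G_num * H_num = (s + 4.7) + (1) = s + 5.7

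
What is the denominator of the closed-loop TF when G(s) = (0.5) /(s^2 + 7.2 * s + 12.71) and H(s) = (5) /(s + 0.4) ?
Characteristic poly = G_den * H_den + G_num * H_num = (s^3 + 7.6*s^2 + 15.59*s + 5.084) + (2.5) = s^3 + 7.6*s^2 + 15.59*s + 7.584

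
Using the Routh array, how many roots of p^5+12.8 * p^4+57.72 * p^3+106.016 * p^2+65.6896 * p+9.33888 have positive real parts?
Routh array:
p^5: [1, 57.72, 65.6896]; p^4: [12.8, 106.016, 9.33888]; p^3: [49.4375, 64.96]; p^2: [89.197, 9.33888]; p^1: [59.7839]; p^0: [9.33888]
First column: [1, 12.8, 49.4375, 89.197, 59.7839, 9.33888]. Sign changes = RHP roots = 0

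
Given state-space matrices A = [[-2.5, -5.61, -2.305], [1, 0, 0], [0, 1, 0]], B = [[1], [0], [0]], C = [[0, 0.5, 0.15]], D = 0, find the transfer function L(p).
L(p) = C(pI - A)⁻¹B + D.
Characteristic polynomial det(pI - A) = p^3 + 2.5*p^2 + 5.61*p + 2.305.
Numerator from C·adj(pI-A)·B + D·det(pI-A) = 0.5*p + 0.15.
L(p) = (0.5*p + 0.15)/(p^3 + 2.5*p^2 + 5.61*p + 2.305)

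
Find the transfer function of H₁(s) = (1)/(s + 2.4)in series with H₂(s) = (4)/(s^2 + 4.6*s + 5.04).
Series: H = H₁ · H₂ = (n₁·n₂)/(d₁·d₂).
Num: n₁·n₂ = 4. Den: d₁·d₂ = s^3 + 7*s^2 + 16.08*s + 12.096.
H(s) = (4)/(s^3 + 7*s^2 + 16.08*s + 12.096)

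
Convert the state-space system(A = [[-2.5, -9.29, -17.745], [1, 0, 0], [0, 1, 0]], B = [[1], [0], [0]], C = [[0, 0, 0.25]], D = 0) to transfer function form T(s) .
T(s) = C(sI - A)⁻¹B + D.
Characteristic polynomial det(sI - A) = s^3 + 2.5*s^2 + 9.29*s + 17.745.
Numerator from C·adj(sI-A)·B + D·det(sI-A) = 0.25.
T(s) = (0.25)/(s^3 + 2.5*s^2 + 9.29*s + 17.745)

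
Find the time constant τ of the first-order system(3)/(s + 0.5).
First-order system: τ = -1/pole. Pole = -0.5. τ = -1/(-0.5) = 2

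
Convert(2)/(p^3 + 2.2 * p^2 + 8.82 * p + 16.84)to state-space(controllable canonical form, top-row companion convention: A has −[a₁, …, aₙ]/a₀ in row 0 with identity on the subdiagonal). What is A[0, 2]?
Reachable canonical form for den = p^3 + 2.2*p^2 + 8.82*p + 16.84: top row of A = -[a₁,a₂,...,aₙ]/a₀, ones on the subdiagonal, zeros elsewhere.
A = [[-2.2, -8.82, -16.84], [1, 0, 0], [0, 1, 0]].
A[0,2] = -16.84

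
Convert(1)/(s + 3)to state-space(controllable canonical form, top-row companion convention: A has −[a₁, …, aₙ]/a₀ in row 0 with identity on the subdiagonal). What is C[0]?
Reachable canonical form: C = numerator coefficients (right-aligned, zero-padded to length n).
num = 1, C = [[1]].
C[0] = 1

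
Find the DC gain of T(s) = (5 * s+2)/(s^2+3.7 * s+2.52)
DC gain = T(0) = num(0)/den(0) = 2/2.52 = 0.7937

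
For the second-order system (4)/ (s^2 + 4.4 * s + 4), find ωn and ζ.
Standard form: ωn²/(s²+2ζωn·s+ωn²).
const=4=ωn² → ωn=2, s coeff=4.4=2ζωn → ζ=1.1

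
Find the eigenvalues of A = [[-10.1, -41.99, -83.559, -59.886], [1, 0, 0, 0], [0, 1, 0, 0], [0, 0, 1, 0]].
Eigenvalues solve det(λI - A) = 0.
Characteristic polynomial: λ^4 + 10.1*λ^3 + 41.99*λ^2 + 83.559*λ + 59.886 = 0.
Factor: (λ + 1.5)(λ + 3.6)(λ^2 + 5*λ + 11.09) = 0.
Roots: -1.5, -2.5 + 2.2j, -2.5 - 2.2j, -3.6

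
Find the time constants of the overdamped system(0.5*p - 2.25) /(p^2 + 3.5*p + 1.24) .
Overdamped: real poles at -3.1, -0.4. τ = -1/pole → τ₁ = 0.3226, τ₂ = 2.5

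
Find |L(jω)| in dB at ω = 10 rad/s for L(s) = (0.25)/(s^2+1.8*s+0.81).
Substitute s = j*10: L(j10) = -0.00244006 - 0.000442798j.
|L(j10)| = sqrt(Re² + Im²) = 0.00248.
20*log₁₀(0.00248) = -52.11 dB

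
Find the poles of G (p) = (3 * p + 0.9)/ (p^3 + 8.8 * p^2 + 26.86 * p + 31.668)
Set denominator = 0: p^3 + 8.8*p^2 + 26.86*p + 31.668 = (p + 4.2)(p^2 + 4.6*p + 7.54) = 0 → Poles: -2.3 + 1.5j, -2.3 - 1.5j, -4.2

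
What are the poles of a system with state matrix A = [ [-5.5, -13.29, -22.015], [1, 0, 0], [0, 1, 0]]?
Eigenvalues solve det(λI - A) = 0.
Characteristic polynomial: λ^3 + 5.5*λ^2 + 13.29*λ + 22.015 = 0.
Factor: (λ + 3.5)(λ^2 + 2*λ + 6.29) = 0.
Roots: -1 + 2.3j, -1 - 2.3j, -3.5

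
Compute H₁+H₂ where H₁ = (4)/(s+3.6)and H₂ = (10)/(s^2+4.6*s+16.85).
Parallel: H = H₁ + H₂ = (n₁·d₂ + n₂·d₁)/(d₁·d₂).
n₁·d₂ = 4*s^2 + 18.4*s + 67.4. n₂·d₁ = 10*s + 36. Sum = 4*s^2 + 28.4*s + 103.4. d₁·d₂ = s^3 + 8.2*s^2 + 33.41*s + 60.66.
H(s) = (4*s^2 + 28.4*s + 103.4)/(s^3 + 8.2*s^2 + 33.41*s + 60.66)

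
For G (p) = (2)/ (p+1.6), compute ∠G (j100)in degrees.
Substitute p = j*100: G(j100) = 0.000319918 - 0.0199949j.
∠G(j100) = atan2(Im, Re) = atan2(-0.0199949, 0.000319918) = -89.08°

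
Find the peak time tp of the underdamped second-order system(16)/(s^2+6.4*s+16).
Standard form: ωn²/(s²+2ζωn·s+ωn²) → ωn = 4, ζ = 0.8.
ωd = ωn·√(1-ζ²) = 4·√(1-0.8²) = 2.4.
tp = π/ωd = π/2.4 = 1.309 s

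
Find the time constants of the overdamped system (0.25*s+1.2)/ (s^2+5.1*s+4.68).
Overdamped: real poles at -1.2, -3.9. τ = -1/pole → τ₁ = 0.8333, τ₂ = 0.2564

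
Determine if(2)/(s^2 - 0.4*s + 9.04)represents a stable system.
Denominator: s^2 - 0.4*s + 9.04. Poles: 0.2 + 3j, 0.2 - 3j. All Re(p)<0: No (unstable)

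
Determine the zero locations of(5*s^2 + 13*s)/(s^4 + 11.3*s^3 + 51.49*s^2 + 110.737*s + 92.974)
Set numerator = 0: 5*s^2 + 13*s = 5*s(s + 2.6) = 0 → Zeros: -2.6, 0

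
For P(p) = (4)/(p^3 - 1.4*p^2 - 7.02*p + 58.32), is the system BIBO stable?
Denominator: p^3 - 1.4*p^2 - 7.02*p + 58.32 = (p + 4)(p^2 - 5.4*p + 14.58). Poles: -4, 2.7 + 2.7j, 2.7 - 2.7j. All Re(p)<0: No (unstable)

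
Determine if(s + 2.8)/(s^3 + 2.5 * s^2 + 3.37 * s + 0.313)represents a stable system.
Denominator: s^3 + 2.5*s^2 + 3.37*s + 0.313 = (s + 0.1)(s^2 + 2.4*s + 3.13). Poles: -0.1, -1.2 + 1.3j, -1.2 - 1.3j. All Re(p)<0: Yes (stable)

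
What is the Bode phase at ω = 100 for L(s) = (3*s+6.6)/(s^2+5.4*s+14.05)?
Substitute s = j*100: L(j100) = 0.000960824 - 0.0299903j.
∠L(j100) = atan2(Im, Re) = atan2(-0.0299903, 0.000960824) = -88.16°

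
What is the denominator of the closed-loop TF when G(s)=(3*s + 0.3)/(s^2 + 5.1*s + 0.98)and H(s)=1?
Characteristic poly = G_den * H_den + G_num * H_num = (s^2 + 5.1*s + 0.98) + (3*s + 0.3) = s^2 + 8.1*s + 1.28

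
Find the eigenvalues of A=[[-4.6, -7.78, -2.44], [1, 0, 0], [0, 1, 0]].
Eigenvalues solve det(λI - A) = 0.
Characteristic polynomial: λ^3 + 4.6*λ^2 + 7.78*λ + 2.44 = 0.
Factor: (λ + 0.4)(λ^2 + 4.2*λ + 6.1) = 0.
Roots: -0.4, -2.1 + 1.3j, -2.1 - 1.3j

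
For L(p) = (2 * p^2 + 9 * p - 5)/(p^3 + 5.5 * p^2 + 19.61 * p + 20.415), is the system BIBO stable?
Denominator: p^3 + 5.5*p^2 + 19.61*p + 20.415 = (p + 1.5)(p^2 + 4*p + 13.61). Poles: -1.5, -2 + 3.1j, -2 - 3.1j. All Re(p)<0: Yes (stable)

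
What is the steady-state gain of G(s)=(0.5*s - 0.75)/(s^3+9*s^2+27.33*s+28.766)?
DC gain = G(0) = num(0)/den(0) = -0.75/28.766 = -0.02607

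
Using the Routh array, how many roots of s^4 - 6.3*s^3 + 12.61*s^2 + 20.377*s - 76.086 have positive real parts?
Routh array:
s^4: [1, 12.61, -76.086]; s^3: [-6.3, 20.377]; s^2: [15.8444, -76.086]; s^1: [-9.87599]; s^0: [-76.086]
First column: [1, -6.3, 15.8444, -9.87599, -76.086]. Sign changes = RHP roots = 3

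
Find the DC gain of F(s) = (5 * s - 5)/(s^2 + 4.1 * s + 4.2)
DC gain = F(0) = num(0)/den(0) = -5/4.2 = -1.19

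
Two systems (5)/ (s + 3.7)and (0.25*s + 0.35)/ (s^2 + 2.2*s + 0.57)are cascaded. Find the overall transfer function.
Series: H = H₁ · H₂ = (n₁·n₂)/(d₁·d₂).
Num: n₁·n₂ = 1.25*s + 1.75. Den: d₁·d₂ = s^3 + 5.9*s^2 + 8.71*s + 2.109.
H(s) = (1.25*s + 1.75)/(s^3 + 5.9*s^2 + 8.71*s + 2.109)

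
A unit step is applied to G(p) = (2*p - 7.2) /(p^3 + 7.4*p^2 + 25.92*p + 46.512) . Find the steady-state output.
FVT: lim_{t→∞} y(t) = lim_{p→0} p*Y(p) where Y(p) = G(p)/p.
= lim_{p→0} G(p) = G(0) = num(0)/den(0) = -7.2/46.512 = -0.1548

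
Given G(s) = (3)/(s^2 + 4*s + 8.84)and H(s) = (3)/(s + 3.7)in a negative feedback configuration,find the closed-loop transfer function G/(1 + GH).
Closed-loop T = G/(1+GH).
Numerator: G_num * H_den = 3*s + 11.1.
Denominator: G_den * H_den + G_num * H_num = (s^3 + 7.7*s^2 + 23.64*s + 32.708) + (9) = s^3 + 7.7*s^2 + 23.64*s + 41.708.
T(s) = (3*s + 11.1)/(s^3 + 7.7*s^2 + 23.64*s + 41.708)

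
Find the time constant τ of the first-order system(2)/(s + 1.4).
First-order system: τ = -1/pole. Pole = -1.4. τ = -1/(-1.4) = 0.7143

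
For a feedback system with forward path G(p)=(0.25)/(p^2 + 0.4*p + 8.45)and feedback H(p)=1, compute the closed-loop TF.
Closed-loop T = G/(1+GH).
Numerator: G_num * H_den = 0.25.
Denominator: G_den * H_den + G_num * H_num = (p^2 + 0.4*p + 8.45) + (0.25) = p^2 + 0.4*p + 8.7.
T(p) = (0.25)/(p^2 + 0.4*p + 8.7)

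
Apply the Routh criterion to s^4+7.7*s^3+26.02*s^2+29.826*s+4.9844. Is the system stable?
Routh array:
s^4: [1, 26.02, 4.9844]; s^3: [7.7, 29.826]; s^2: [22.1465, 4.9844]; s^1: [28.093]; s^0: [4.9844]
First column: [1, 7.7, 22.1465, 28.093, 4.9844]. Sign changes = 0.
Yes, stable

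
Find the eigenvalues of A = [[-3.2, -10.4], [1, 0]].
Eigenvalues solve det(λI - A) = 0.
Characteristic polynomial: λ^2 + 3.2*λ + 10.4 = 0.
Roots: -1.6 + 2.8j, -1.6 - 2.8j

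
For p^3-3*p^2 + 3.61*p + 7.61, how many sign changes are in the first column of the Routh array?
Routh array:
p^3: [1, 3.61]; p^2: [-3, 7.61]; p^1: [6.14667]; p^0: [7.61]
First column: [1, -3, 6.14667, 7.61]. Sign changes = 2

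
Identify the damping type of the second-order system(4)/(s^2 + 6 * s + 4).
Standard form: ωn²/(s²+2ζωn·s+ωn²) gives ωn=2, ζ=1.5.
Overdamped (ζ = 1.5 > 1)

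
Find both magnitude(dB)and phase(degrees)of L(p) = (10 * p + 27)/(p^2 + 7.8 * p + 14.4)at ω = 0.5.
Substitute p = j*0.5: L(j0.5) = 1.86392 - 0.160375j.
|L| = 20*log₁₀(sqrt(Re²+Im²)) = 5.44 dB.
∠L = atan2(Im, Re) = -4.92°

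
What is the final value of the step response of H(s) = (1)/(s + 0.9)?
FVT: lim_{t→∞} y(t) = lim_{s→0} s*Y(s) where Y(s) = H(s)/s.
= lim_{s→0} H(s) = H(0) = num(0)/den(0) = 1/0.9 = 1.111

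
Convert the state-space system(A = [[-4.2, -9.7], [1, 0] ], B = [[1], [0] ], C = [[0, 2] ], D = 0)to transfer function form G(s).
G(s) = C(sI - A)⁻¹B + D.
Characteristic polynomial det(sI - A) = s^2 + 4.2*s + 9.7.
Numerator from C·adj(sI-A)·B + D·det(sI-A) = 2.
G(s) = (2)/(s^2 + 4.2*s + 9.7)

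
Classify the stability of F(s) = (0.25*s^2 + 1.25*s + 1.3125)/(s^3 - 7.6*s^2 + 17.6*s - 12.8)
Denominator: s^3 - 7.6*s^2 + 17.6*s - 12.8 = (s - 4)(s - 2)(s - 1.6). Poles: 1.6, 2, 4. Unstable (3 pole(s) in RHP)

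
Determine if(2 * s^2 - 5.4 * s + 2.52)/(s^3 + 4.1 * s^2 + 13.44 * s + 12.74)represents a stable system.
Denominator: s^3 + 4.1*s^2 + 13.44*s + 12.74 = (s + 1.3)(s^2 + 2.8*s + 9.8). Poles: -1.3, -1.4 + 2.8j, -1.4 - 2.8j. All Re(p)<0: Yes (stable)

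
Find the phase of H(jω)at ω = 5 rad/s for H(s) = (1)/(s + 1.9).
Substitute s = j*5: H(j5) = 0.0664103 - 0.174764j.
∠H(j5) = atan2(Im, Re) = atan2(-0.174764, 0.0664103) = -69.19°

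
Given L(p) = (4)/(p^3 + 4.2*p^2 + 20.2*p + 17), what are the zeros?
Numerator is a nonzero constant (4) → Zeros: none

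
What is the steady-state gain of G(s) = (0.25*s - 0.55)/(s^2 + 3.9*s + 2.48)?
DC gain = G(0) = num(0)/den(0) = -0.55/2.48 = -0.2218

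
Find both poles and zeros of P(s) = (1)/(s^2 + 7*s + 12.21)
Set denominator = 0: s^2 + 7*s + 12.21 = (s + 3.7)(s + 3.3) = 0 → Poles: -3.3, -3.7
Numerator is a nonzero constant (1) → Zeros: none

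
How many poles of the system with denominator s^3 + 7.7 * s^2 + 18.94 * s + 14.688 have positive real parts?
s^3 + 7.7*s^2 + 18.94*s + 14.688 = (s + 1.6)(s + 2.7)(s + 3.4). Poles: -1.6, -2.7, -3.4. RHP poles (Re>0): 0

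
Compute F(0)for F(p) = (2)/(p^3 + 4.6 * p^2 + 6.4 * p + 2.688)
DC gain = F(0) = num(0)/den(0) = 2/2.688 = 0.744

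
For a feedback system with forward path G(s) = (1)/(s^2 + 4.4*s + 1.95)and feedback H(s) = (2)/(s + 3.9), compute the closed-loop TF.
Closed-loop T = G/(1+GH).
Numerator: G_num * H_den = s + 3.9.
Denominator: G_den * H_den + G_num * H_num = (s^3 + 8.3*s^2 + 19.11*s + 7.605) + (2) = s^3 + 8.3*s^2 + 19.11*s + 9.605.
T(s) = (s + 3.9)/(s^3 + 8.3*s^2 + 19.11*s + 9.605)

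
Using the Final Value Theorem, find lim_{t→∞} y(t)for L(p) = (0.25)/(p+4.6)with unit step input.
FVT: lim_{t→∞} y(t) = lim_{p→0} p*Y(p) where Y(p) = L(p)/p.
= lim_{p→0} L(p) = L(0) = num(0)/den(0) = 0.25/4.6 = 0.05435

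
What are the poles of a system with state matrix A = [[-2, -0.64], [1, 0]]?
Eigenvalues solve det(λI - A) = 0.
Characteristic polynomial: λ^2 + 2*λ + 0.64 = 0.
Factor: (λ + 1.6)(λ + 0.4) = 0.
Roots: -0.4, -1.6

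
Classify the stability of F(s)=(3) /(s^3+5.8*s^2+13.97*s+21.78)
Denominator: s^3 + 5.8*s^2 + 13.97*s + 21.78 = (s + 3.6)(s^2 + 2.2*s + 6.05). Poles: -1.1 + 2.2j, -1.1 - 2.2j, -3.6. Stable (all poles in LHP)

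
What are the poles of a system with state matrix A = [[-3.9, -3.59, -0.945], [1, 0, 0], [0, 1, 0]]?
Eigenvalues solve det(λI - A) = 0.
Characteristic polynomial: λ^3 + 3.9*λ^2 + 3.59*λ + 0.945 = 0.
Factor: (λ + 0.7)(λ + 0.5)(λ + 2.7) = 0.
Roots: -0.5, -0.7, -2.7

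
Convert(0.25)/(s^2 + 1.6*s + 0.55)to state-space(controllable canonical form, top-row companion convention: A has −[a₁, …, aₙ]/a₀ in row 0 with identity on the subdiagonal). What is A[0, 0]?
Reachable canonical form for den = s^2 + 1.6*s + 0.55: top row of A = -[a₁,a₂,...,aₙ]/a₀, ones on the subdiagonal, zeros elsewhere.
A = [[-1.6, -0.55], [1, 0]].
A[0,0] = -1.6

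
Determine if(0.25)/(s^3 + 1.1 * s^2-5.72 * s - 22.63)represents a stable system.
Denominator: s^3 + 1.1*s^2 - 5.72*s - 22.63 = (s - 3.1)(s^2 + 4.2*s + 7.3). Poles: -2.1 + 1.7j, -2.1 - 1.7j, 3.1. All Re(p)<0: No (unstable)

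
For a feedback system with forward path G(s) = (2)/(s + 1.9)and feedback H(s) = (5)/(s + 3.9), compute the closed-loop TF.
Closed-loop T = G/(1+GH).
Numerator: G_num * H_den = 2*s + 7.8.
Denominator: G_den * H_den + G_num * H_num = (s^2 + 5.8*s + 7.41) + (10) = s^2 + 5.8*s + 17.41.
T(s) = (2*s + 7.8)/(s^2 + 5.8*s + 17.41)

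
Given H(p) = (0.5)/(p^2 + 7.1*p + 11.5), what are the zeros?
Numerator is a nonzero constant (0.5) → Zeros: none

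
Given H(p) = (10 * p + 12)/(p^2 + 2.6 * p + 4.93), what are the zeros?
Set numerator = 0: 10*p + 12 = 0 → Zeros: -1.2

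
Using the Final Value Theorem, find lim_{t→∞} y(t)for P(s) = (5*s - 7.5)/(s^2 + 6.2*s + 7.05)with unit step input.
FVT: lim_{t→∞} y(t) = lim_{s→0} s*Y(s) where Y(s) = P(s)/s.
= lim_{s→0} P(s) = P(0) = num(0)/den(0) = -7.5/7.05 = -1.064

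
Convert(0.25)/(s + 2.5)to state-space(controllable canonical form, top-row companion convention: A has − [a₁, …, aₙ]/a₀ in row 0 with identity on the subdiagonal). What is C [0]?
Reachable canonical form: C = numerator coefficients (right-aligned, zero-padded to length n).
num = 0.25, C = [[0.25]].
C[0] = 0.25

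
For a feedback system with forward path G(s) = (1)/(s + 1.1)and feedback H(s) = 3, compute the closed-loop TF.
Closed-loop T = G/(1+GH).
Numerator: G_num * H_den = 1.
Denominator: G_den * H_den + G_num * H_num = (s + 1.1) + (3) = s + 4.1.
T(s) = (1)/(s + 4.1)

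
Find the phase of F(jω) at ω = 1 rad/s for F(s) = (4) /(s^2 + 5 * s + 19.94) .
Substitute s = j*1: F(j1) = 0.197434 - 0.0521208j.
∠F(j1) = atan2(Im, Re) = atan2(-0.0521208, 0.197434) = -14.79°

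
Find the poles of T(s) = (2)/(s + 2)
Set denominator = 0: s + 2 = 0 → Poles: -2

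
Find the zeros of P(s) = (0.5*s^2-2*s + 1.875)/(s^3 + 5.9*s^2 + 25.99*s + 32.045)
Set numerator = 0: 0.5*s^2 - 2*s + 1.875 = 0.5*(s - 2.5)(s - 1.5) = 0 → Zeros: 1.5, 2.5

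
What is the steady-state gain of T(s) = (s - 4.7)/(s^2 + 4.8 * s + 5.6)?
DC gain = T(0) = num(0)/den(0) = -4.7/5.6 = -0.8393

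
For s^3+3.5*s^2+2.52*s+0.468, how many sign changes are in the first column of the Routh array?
Routh array:
s^3: [1, 2.52]; s^2: [3.5, 0.468]; s^1: [2.38629]; s^0: [0.468]
First column: [1, 3.5, 2.38629, 0.468]. Sign changes = 0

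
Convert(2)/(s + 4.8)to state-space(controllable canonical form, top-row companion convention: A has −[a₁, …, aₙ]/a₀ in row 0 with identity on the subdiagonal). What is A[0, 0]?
Reachable canonical form for den = s + 4.8: top row of A = -[a₁,a₂,...,aₙ]/a₀, ones on the subdiagonal, zeros elsewhere.
A = [[-4.8]].
A[0,0] = -4.8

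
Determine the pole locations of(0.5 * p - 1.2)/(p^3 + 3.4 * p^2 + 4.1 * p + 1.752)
Set denominator = 0: p^3 + 3.4*p^2 + 4.1*p + 1.752 = (p + 1.2)(p^2 + 2.2*p + 1.46) = 0 → Poles: -1.1 + 0.5j, -1.1 - 0.5j, -1.2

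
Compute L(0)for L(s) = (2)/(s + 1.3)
DC gain = L(0) = num(0)/den(0) = 2/1.3 = 1.538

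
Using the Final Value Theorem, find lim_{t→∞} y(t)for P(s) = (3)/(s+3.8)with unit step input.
FVT: lim_{t→∞} y(t) = lim_{s→0} s*Y(s) where Y(s) = P(s)/s.
= lim_{s→0} P(s) = P(0) = num(0)/den(0) = 3/3.8 = 0.7895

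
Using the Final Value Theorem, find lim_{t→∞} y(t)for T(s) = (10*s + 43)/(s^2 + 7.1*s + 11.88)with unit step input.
FVT: lim_{t→∞} y(t) = lim_{s→0} s*Y(s) where Y(s) = T(s)/s.
= lim_{s→0} T(s) = T(0) = num(0)/den(0) = 43/11.88 = 3.62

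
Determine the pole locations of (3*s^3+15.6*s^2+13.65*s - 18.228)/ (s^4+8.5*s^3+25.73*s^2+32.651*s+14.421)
Set denominator = 0: s^4 + 8.5*s^3 + 25.73*s^2 + 32.651*s + 14.421 = (s + 1)(s + 3.3)(s + 1.9)(s + 2.3) = 0 → Poles: -1, -1.9, -2.3, -3.3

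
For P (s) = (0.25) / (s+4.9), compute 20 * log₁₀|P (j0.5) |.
Substitute s = j*0.5: P(j0.5) = 0.0504946 - 0.00515251j.
|P(j0.5)| = sqrt(Re² + Im²) = 0.05076.
20*log₁₀(0.05076) = -25.89 dB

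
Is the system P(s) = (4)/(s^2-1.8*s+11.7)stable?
Denominator: s^2 - 1.8*s + 11.7. Poles: 0.9 + 3.3j, 0.9 - 3.3j. All Re(p)<0: No (unstable)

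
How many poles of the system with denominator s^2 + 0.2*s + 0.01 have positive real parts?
s^2 + 0.2*s + 0.01 = (s + 0.1)(s + 0.1). Poles: -0.1, -0.1. RHP poles (Re>0): 0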